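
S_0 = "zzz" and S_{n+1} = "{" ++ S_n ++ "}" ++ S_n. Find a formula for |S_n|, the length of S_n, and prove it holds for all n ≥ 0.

Claim: |S_n| = 5·2^n − 2.

Base case: |S_0| = 3, and 5·2^0 − 2 = 3.
Assume |S_m| = 5·2^m − 2.
Then |S_{m+1}| = 1 + |S_m| + 1 + |S_m| = 2|S_m| + 2 = 2(5·2^m − 2) + 2 = 5·2^{m+1} − 4 + 2 = 5·2^{m+1} − 2.
So the formula holds for m+1, and by induction |S_n| = 5·2^n − 2 for all n ≥ 0.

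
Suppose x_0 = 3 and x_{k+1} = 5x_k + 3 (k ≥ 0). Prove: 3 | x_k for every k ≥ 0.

Base case: x_0 = 3 = 3·1, so 3 | x_0.
Assume 3 | x_r, so x_r = 3t for some integer t.
Then x_{r+1} = 5x_r + 3 = 5·(3t) + 3 = 3(5t + 1), so 3 | x_{r+1}.
Hence 3 | x_k for every k ≥ 0, by induction.

3 | x_k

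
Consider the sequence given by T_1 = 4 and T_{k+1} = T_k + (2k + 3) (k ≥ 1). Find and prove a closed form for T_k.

Claim: T_k = k^2 + 2k + 1.

Base case: T_1 = 4, and 1^2 + 2·1 + 1 = 4.
Assume T_r = r^2 + 2r + 1.
Then T_{r+1} = T_r + (2r + 3) = (r^2 + 2r + 1) + (2r + 3) = r^2 + 4r + 4,
and (r+1)^2 + 2·(r+1) + 1 = r^2 + 4r + 4.
Hence T_k = k^2 + 2k + 1 for every k ≥ 1, by induction.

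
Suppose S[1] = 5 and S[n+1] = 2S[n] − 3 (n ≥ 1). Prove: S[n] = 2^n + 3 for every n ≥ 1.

Base case: S[1] = 5, and 2^1 + 3 = 2 + 3 = 5.
Assume S[j] = 2^j + 3 for some j ≥ 1.
Then S[j+1] = 2S[j] − 3 = 2·(2^j + 3) − 3 = 2^{j+1} + 6 − 3 = 2^{j+1} + 3.
This completes the inductive step, so S[n] = 2^n + 3 for all n ≥ 1.

S[n] = 2^n + 3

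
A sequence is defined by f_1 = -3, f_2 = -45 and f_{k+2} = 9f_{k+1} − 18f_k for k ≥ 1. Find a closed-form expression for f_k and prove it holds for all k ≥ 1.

Claim: f_k = 3·3^k − 2·6^k.

Base cases: f_1 = -3 and 3·3^1 − 2·6^1 = -3; f_2 = -45 and 3·3^2 − 2·6^2 = -45.
Assume f_i = 3·3^i − 2·6^i for all 1 ≤ i ≤ j, where j ≥ 2.
Then f_{j+1} = 9f_j − 18f_{j−1} = 9·(3·3^j − 2·6^j) − 18·(3·3^{j−1} − 2·6^{j−1}) = 3·(9·3 − 18)3^{j−1} − 2·(9·6 − 18)6^{j−1} = 27·3^{j−1} − 72·6^{j−1} = 3·3^{j+1} − 2·6^{j+1}.
Hence f_k = 3·3^k − 2·6^k for every k ≥ 1, by strong induction.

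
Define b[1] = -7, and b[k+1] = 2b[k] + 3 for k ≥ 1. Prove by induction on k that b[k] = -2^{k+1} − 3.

Base case: b[1] = -7, and -2^{1+1} − 3 = -4 − 3 = -7.
Assume b[r] = -2^{r+1} − 3 for some r ≥ 1.
Then b[r+1] = 2b[r] + 3 = 2·(-2^{r+1} − 3) + 3 = -2^{r+2} − 6 + 3 = -2^{r+2} − 3.
By induction, b[k] = -2^{k+1} − 3 for all k ≥ 1.

b[k] = -2^{k+1} − 3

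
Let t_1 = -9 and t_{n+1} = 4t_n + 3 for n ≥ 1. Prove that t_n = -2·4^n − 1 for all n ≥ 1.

Base case: t_1 = -9, and -2·4^1 − 1 = -8 − 1 = -9.
Assume t_m = -2·4^m − 1 for some m ≥ 1.
Then t_{m+1} = 4t_m + 3 = 4·(-2·4^m − 1) + 3 = -8·4^m − 4 + 3 = -2·4^{m+1} − 1.
This completes the inductive step, so t_n = -2·4^n − 1 for all n ≥ 1.

t_n = -2·4^n − 1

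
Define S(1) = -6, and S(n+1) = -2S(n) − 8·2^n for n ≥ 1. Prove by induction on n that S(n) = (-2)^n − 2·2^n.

Base case: S(1) = -6, and (-2)^1 − 2·2^1 = -2 − 4 = -6.
Assume S(j) = (-2)^j − 2·2^j for some j ≥ 1.
Then S(j+1) = -2S(j) − 8·2^j = -2·((-2)^j − 2·2^j) − 8·2^j = (-2)^{j+1} + 4·2^j − 8·2^j = (-2)^{j+1} − 4·2^j = (-2)^{j+1} − 2·2^{j+1}.
Hence S(n) = (-2)^n − 2·2^n for every n ≥ 1, by induction.

S(n) = (-2)^n − 2·2^n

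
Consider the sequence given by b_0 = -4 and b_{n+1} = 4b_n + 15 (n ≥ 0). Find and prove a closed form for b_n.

Claim: b_n = 4^n − 5.

Base case: b_0 = -4, and 4^0 − 5 = 1 − 5 = -4.
Assume b_m = 4^m − 5 for some m ≥ 0.
Then b_{m+1} = 4b_m + 15 = 4·(4^m − 5) + 15 = 4^{m+1} − 20 + 15 = 4^{m+1} − 5.
Hence b_n = 4^n − 5 for every n ≥ 0, by induction.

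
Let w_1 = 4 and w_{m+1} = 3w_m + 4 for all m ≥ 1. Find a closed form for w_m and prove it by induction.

Claim: w_m = 2·3^m − 2.

Base case: w_1 = 4, and 2·3^1 − 2 = 6 − 2 = 4.
Assume w_k = 2·3^k − 2 for some k ≥ 1.
Then w_{k+1} = 3w_k + 4 = 3·(2·3^k − 2) + 4 = 6·3^k − 6 + 4 = 2·3^{k+1} − 2.
So the formula holds for k+1, and by induction w_m = 2·3^m − 2 for all m ≥ 1.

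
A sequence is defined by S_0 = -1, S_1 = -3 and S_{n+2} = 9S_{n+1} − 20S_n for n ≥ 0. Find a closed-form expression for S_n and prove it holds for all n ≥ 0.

Claim: S_n = 5^n − 2·4^n.

Base cases: S_0 = -1 and 5^0 − 2·4^0 = -1; S_1 = -3 and 5^1 − 2·4^1 = -3.
Assume S_j = 5^j − 2·4^j for all 0 ≤ j ≤ k, where k ≥ 1.
Then S_{k+1} = 9S_k − 20S_{k−1} = 9·(5^k − 2·4^k) − 20·(5^{k−1} − 2·4^{k−1}) = (9·5 − 20)5^{k−1} − 2·(9·4 − 20)4^{k−1} = 25·5^{k−1} − 32·4^{k−1} = 5^{k+1} − 2·4^{k+1}.
By strong induction, S_n = 5^n − 2·4^n for all n ≥ 0.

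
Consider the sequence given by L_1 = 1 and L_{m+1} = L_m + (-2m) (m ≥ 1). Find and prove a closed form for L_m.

Claim: L_m = -m^2 + m + 1.

Base case: L_1 = 1, and -1^2 + 1 + 1 = 1.
Assume L_r = -r^2 + r + 1.
Then L_{r+1} = L_r + (-2r) = (-r^2 + r + 1) + (-2r) = -r^2 − r + 1,
and -(r+1)^2 + (r+1) + 1 = -r^2 − r + 1.
By induction, L_m = -m^2 + m + 1 for all m ≥ 1.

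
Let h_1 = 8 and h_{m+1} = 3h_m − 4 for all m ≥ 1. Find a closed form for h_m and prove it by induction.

Claim: h_m = 2·3^m + 2.

Base case: h_1 = 8, and 2·3^1 + 2 = 6 + 2 = 8.
Assume h_r = 2·3^r + 2 for some r ≥ 1.
Then h_{r+1} = 3h_r − 4 = 3·(2·3^r + 2) − 4 = 6·3^r + 6 − 4 = 2·3^{r+1} + 2.
So the formula holds for r+1, and by induction h_m = 2·3^m + 2 for all m ≥ 1.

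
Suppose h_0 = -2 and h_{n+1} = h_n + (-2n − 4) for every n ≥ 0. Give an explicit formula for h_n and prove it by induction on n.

Claim: h_n = -n^2 − 3n − 2.

Base case: h_0 = -2, and -0^2 − 3·0 − 2 = -2.
Assume h_k = -k^2 − 3k − 2.
Then h_{k+1} = h_k + (-2k − 4) = (-k^2 − 3k − 2) + (-2k − 4) = -k^2 − 5k − 6,
and -(k+1)^2 − 3·(k+1) − 2 = -k^2 − 5k − 6.
This completes the inductive step, so h_n = -n^2 − 3n − 2 for all n ≥ 0.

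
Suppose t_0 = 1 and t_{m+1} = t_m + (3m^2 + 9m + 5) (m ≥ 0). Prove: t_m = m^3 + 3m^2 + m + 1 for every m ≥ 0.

Base case: t_0 = 1, and 0^3 + 3·0^2 + 0 + 1 = 1.
Assume t_r = r^3 + 3r^2 + r + 1.
Then t_{r+1} = t_r + (3r^2 + 9r + 5) = (r^3 + 3r^2 + r + 1) + (3r^2 + 9r + 5) = r^3 + 6r^2 + 10r + 6,
and (r+1)^3 + 3·(r+1)^2 + (r+1) + 1 = r^3 + 6r^2 + 10r + 6.
Hence t_m = m^3 + 3m^2 + m + 1 for every m ≥ 0, by induction.

t_m = m^3 + 3m^2 + m + 1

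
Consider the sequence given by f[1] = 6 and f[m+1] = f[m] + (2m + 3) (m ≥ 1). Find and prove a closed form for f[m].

Claim: f[m] = m^2 + 2m + 3.

Base case: f[1] = 6, and 1^2 + 2·1 + 3 = 6.
Assume f[k] = k^2 + 2k + 3.
Then f[k+1] = f[k] + (2k + 3) = (k^2 + 2k + 3) + (2k + 3) = k^2 + 4k + 6,
and (k+1)^2 + 2·(k+1) + 3 = k^2 + 4k + 6.
This completes the inductive step, so f[m] = m^2 + 2m + 3 for all m ≥ 1.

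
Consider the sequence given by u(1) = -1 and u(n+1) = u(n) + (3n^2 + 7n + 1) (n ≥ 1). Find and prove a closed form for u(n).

Claim: u(n) = n^3 + 2n^2 − 2n − 2.

Base case: u(1) = -1, and 1^3 + 2·1^2 − 2·1 − 2 = -1.
Assume u(k) = k^3 + 2k^2 − 2k − 2.
Then u(k+1) = u(k) + (3k^2 + 7k + 1) = (k^3 + 2k^2 − 2k − 2) + (3k^2 + 7k + 1) = k^3 + 5k^2 + 5k − 1,
and (k+1)^3 + 2·(k+1)^2 − 2·(k+1) − 2 = k^3 + 5k^2 + 5k − 1.
By induction, u(n) = n^3 + 2n^2 − 2n − 2 for all n ≥ 1.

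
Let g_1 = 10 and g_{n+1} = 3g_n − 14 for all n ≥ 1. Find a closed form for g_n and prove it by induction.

Claim: g_n = 3^n + 7.

Base case: g_1 = 10, and 3^1 + 7 = 3 + 7 = 10.
Assume g_m = 3^m + 7 for some m ≥ 1.
Then g_{m+1} = 3g_m − 14 = 3·(3^m + 7) − 14 = 3^{m+1} + 21 − 14 = 3^{m+1} + 7.
Hence g_n = 3^n + 7 for every n ≥ 1, by induction.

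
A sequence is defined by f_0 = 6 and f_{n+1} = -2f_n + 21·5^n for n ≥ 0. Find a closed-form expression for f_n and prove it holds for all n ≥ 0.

Claim: f_n = 3·(-2)^n + 3·5^n.

Base case: f_0 = 6, and 3·(-2)^0 + 3·5^0 = 3 + 3 = 6.
Assume f_j = 3·(-2)^j + 3·5^j for some j ≥ 0.
Then f_{j+1} = -2f_j + 21·5^j = -2·(3·(-2)^j + 3·5^j) + 21·5^j = 3·(-2)^{j+1} − 6·5^j + 21·5^j = 3·(-2)^{j+1} + 15·5^j = 3·(-2)^{j+1} + 3·5^{j+1}.
So the formula holds for j+1, and by induction f_n = 3·(-2)^n + 3·5^n for all n ≥ 0.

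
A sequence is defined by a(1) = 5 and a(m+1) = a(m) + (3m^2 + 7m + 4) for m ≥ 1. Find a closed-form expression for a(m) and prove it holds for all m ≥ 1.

Claim: a(m) = m^3 + 2m^2 + m + 1.

Base case: a(1) = 5, and 1^3 + 2·1^2 + 1 + 1 = 5.
Assume a(r) = r^3 + 2r^2 + r + 1.
Then a(r+1) = a(r) + (3r^2 + 7r + 4) = (r^3 + 2r^2 + r + 1) + (3r^2 + 7r + 4) = r^3 + 5r^2 + 8r + 5,
and (r+1)^3 + 2·(r+1)^2 + (r+1) + 1 = r^3 + 5r^2 + 8r + 5.
Hence a(m) = m^3 + 2m^2 + m + 1 for every m ≥ 1, by induction.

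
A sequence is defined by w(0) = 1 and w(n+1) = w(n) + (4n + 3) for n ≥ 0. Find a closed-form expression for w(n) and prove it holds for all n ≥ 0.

Claim: w(n) = 2n^2 + n + 1.

Base case: w(0) = 1, and 2·0^2 + 0 + 1 = 1.
Assume w(k) = 2k^2 + k + 1.
Then w(k+1) = w(k) + (4k + 3) = (2k^2 + k + 1) + (4k + 3) = 2k^2 + 5k + 4,
and 2·(k+1)^2 + (k+1) + 1 = 2k^2 + 5k + 4.
By induction, w(n) = 2n^2 + n + 1 for all n ≥ 0.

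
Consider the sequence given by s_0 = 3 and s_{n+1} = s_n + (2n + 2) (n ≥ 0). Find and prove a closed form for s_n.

Claim: s_n = n^2 + n + 3.

Base case: s_0 = 3, and 0^2 + 0 + 3 = 3.
Assume s_j = j^2 + j + 3.
Then s_{j+1} = s_j + (2j + 2) = (j^2 + j + 3) + (2j + 2) = j^2 + 3j + 5,
and (j+1)^2 + (j+1) + 3 = j^2 + 3j + 5.
Hence s_n = n^2 + n + 3 for every n ≥ 0, by induction.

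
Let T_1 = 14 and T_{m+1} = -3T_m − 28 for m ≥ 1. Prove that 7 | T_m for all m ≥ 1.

Base case: T_1 = 14 = 7·2, so 7 | T_1.
Assume 7 | T_j, so T_j = 7t for some integer t.
Then T_{j+1} = -3T_j − 28 = -3·(7t) − 28 = 7(-3t − 4), so 7 | T_{j+1}.
This completes the inductive step, so 7 | T_m for all m ≥ 1.

7 | T_m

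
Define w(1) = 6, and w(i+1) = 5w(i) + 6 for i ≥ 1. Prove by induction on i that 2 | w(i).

Base case: w(1) = 6 = 2·3, so 2 | w(1).
Assume 2 | w(k), so w(k) = 2t for some integer t.
Then w(k+1) = 5w(k) + 6 = 5·(2t) + 6 = 2(5t + 3), so 2 | w(k+1).
By induction, 2 | w(i) for all i ≥ 1.

2 | w(i)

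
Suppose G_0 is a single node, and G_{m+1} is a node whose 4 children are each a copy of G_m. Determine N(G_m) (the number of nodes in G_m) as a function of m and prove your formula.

Claim: N(G_m) = (4^{m+1} − 1)/3.

Base case: N(G_0) = 1, and (4^{0+1} − 1)/3 = 1.
Assume N(G_k) = (4^{k+1} − 1)/3.
Then N(G_{k+1}) = 1 + 4N(G_k) = 1 + 4·(4^{k+1} − 1)/3 = 1 + (4^{k+2} − 4)/3 = (3 + 4^{k+2} − 4)/3 = (4^{k+2} − 1)/3.
By induction, N(G_m) = (4^{m+1} − 1)/3 for all m ≥ 0.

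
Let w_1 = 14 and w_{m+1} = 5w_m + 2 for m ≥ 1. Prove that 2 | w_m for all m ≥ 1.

Base case: w_1 = 14 = 2·7, so 2 | w_1.
Assume 2 | w_k, so w_k = 2t for some integer t.
Then w_{k+1} = 5w_k + 2 = 5·(2t) + 2 = 2(5t + 1), so 2 | w_{k+1}.
Hence 2 | w_m for every m ≥ 1, by induction.

2 | w_m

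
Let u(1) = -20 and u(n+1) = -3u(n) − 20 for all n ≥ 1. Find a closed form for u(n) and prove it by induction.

Claim: u(n) = 5·(-3)^n − 5.

Base case: u(1) = -20, and 5·(-3)^1 − 5 = -15 − 5 = -20.
Assume u(j) = 5·(-3)^j − 5 for some j ≥ 1.
Then u(j+1) = -3u(j) − 20 = -3·(5·(-3)^j − 5) − 20 = -15·(-3)^j + 15 − 20 = 5·(-3)^{j+1} − 5.
Hence u(n) = 5·(-3)^n − 5 for every n ≥ 1, by induction.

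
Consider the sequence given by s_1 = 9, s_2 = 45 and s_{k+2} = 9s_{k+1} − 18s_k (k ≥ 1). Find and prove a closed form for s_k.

Claim: s_k = 6^k + 3^k.

Base cases: s_1 = 9 and 6^1 + 3^1 = 9; s_2 = 45 and 6^2 + 3^2 = 45.
Assume s_j = 6^j + 3^j for all 1 ≤ j ≤ r, where r ≥ 2.
Then s_{r+1} = 9s_r − 18s_{r−1} = 9·(6^r + 3^r) − 18·(6^{r−1} + 3^{r−1}) = (9·6 − 18)6^{r−1} + (9·3 − 18)3^{r−1} = 36·6^{r−1} + 9·3^{r−1} = 6^{r+1} + 3^{r+1}.
This completes the inductive step, so s_k = 6^k + 3^k for all k ≥ 1.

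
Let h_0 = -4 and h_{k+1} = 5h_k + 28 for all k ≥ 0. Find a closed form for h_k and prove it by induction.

Claim: h_k = 3·5^k − 7.

Base case: h_0 = -4, and 3·5^0 − 7 = 3 − 7 = -4.
Assume h_r = 3·5^r − 7 for some r ≥ 0.
Then h_{r+1} = 5h_r + 28 = 5·(3·5^r − 7) + 28 = 15·5^r − 35 + 28 = 3·5^{r+1} − 7.
By induction, h_k = 3·5^k − 7 for all k ≥ 0.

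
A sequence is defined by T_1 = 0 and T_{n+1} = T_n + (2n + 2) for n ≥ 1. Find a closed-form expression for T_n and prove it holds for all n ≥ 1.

Claim: T_n = n^2 + n − 2.

Base case: T_1 = 0, and 1^2 + 1 − 2 = 0.
Assume T_r = r^2 + r − 2.
Then T_{r+1} = T_r + (2r + 2) = (r^2 + r − 2) + (2r + 2) = r^2 + 3r,
and (r+1)^2 + (r+1) − 2 = r^2 + 3r.
This completes the inductive step, so T_n = n^2 + n − 2 for all n ≥ 1.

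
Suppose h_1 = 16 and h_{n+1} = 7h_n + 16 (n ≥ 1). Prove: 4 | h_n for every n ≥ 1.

Base case: h_1 = 16 = 4·4, so 4 | h_1.
Assume 4 | h_r, so h_r = 4t for some integer t.
Then h_{r+1} = 7h_r + 16 = 7·(4t) + 16 = 4(7t + 4), so 4 | h_{r+1}.
This completes the inductive step, so 4 | h_n for all n ≥ 1.

4 | h_n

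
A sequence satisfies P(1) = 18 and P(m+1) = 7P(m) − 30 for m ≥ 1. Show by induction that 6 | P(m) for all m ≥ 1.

Base case: P(1) = 18 = 6·3, so 6 | P(1).
Assume 6 | P(k), so P(k) = 6t for some integer t.
Then P(k+1) = 7P(k) − 30 = 7·(6t) − 30 = 6(7t − 5), so 6 | P(k+1).
Hence 6 | P(m) for every m ≥ 1, by induction.

6 | P(m)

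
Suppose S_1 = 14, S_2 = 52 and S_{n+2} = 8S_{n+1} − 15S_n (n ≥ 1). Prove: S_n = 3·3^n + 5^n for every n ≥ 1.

Base cases: S_1 = 14 and 3·3^1 + 5^1 = 14; S_2 = 52 and 3·3^2 + 5^2 = 52.
Assume S_i = 3·3^i + 5^i for all 1 ≤ i ≤ j, where j ≥ 2.
Then S_{j+1} = 8S_j − 15S_{j−1} = 8·(3·3^j + 5^j) − 15·(3·3^{j−1} + 5^{j−1}) = 3·(8·3 − 15)3^{j−1} + (8·5 − 15)5^{j−1} = 27·3^{j−1} + 25·5^{j−1} = 3·3^{j+1} + 5^{j+1}.
By strong induction, S_n = 3·3^n + 5^n for all n ≥ 1.

S_n = 3·3^n + 5^n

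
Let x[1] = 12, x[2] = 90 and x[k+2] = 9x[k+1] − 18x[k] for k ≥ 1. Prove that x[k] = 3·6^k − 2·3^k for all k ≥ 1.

Base cases: x[1] = 12 and 3·6^1 − 2·3^1 = 12; x[2] = 90 and 3·6^2 − 2·3^2 = 90.
Assume x[i] = 3·6^i − 2·3^i for all 1 ≤ i ≤ j, where j ≥ 2.
Then x[j+1] = 9x[j] − 18x[j−1] = 9·(3·6^j − 2·3^j) − 18·(3·6^{j−1} − 2·3^{j−1}) = 3·(9·6 − 18)6^{j−1} − 2·(9·3 − 18)3^{j−1} = 108·6^{j−1} − 18·3^{j−1} = 3·6^{j+1} − 2·3^{j+1}.
This completes the inductive step, so x[k] = 3·6^k − 2·3^k for all k ≥ 1.

x[k] = 3·6^k − 2·3^k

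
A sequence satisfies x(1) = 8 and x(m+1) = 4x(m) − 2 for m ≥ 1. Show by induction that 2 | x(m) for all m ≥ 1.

Base case: x(1) = 8 = 2·4, so 2 | x(1).
Assume 2 | x(r), so x(r) = 2t for some integer t.
Then x(r+1) = 4x(r) − 2 = 4·(2t) − 2 = 2(4t − 1), so 2 | x(r+1).
So the property holds for r+1, and by induction 2 | x(m) for all m ≥ 1.

2 | x(m)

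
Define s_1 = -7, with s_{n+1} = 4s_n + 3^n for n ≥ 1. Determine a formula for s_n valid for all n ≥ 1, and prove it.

Claim: s_n = -4^n − 3^n.

Base case: s_1 = -7, and -4^1 − 3^1 = -4 − 3 = -7.
Assume s_r = -4^r − 3^r for some r ≥ 1.
Then s_{r+1} = 4s_r + 3^r = 4·(-4^r − 3^r) + 3^r = -4^{r+1} − 4·3^r + 3^r = -4^{r+1} − 3·3^r = -4^{r+1} − 3^{r+1}.
By induction, s_n = -4^n − 3^n for all n ≥ 1.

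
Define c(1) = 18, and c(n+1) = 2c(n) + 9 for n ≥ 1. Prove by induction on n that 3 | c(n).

Base case: c(1) = 18 = 3·6, so 3 | c(1).
Assume 3 | c(m), so c(m) = 3t for some integer t.
Then c(m+1) = 2c(m) + 9 = 2·(3t) + 9 = 3(2t + 3), so 3 | c(m+1).
By induction, 3 | c(n) for all n ≥ 1.

3 | c(n)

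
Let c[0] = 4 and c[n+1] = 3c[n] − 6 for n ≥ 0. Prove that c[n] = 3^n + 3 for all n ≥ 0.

Base case: c[0] = 4, and 3^0 + 3 = 1 + 3 = 4.
Assume c[r] = 3^r + 3 for some r ≥ 0.
Then c[r+1] = 3c[r] − 6 = 3·(3^r + 3) − 6 = 3^{r+1} + 9 − 6 = 3^{r+1} + 3.
Hence c[n] = 3^n + 3 for every n ≥ 0, by induction.

c[n] = 3^n + 3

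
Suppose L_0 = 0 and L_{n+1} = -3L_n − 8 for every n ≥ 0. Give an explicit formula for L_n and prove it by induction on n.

Claim: L_n = 2·(-3)^n − 2.

Base case: L_0 = 0, and 2·(-3)^0 − 2 = 2 − 2 = 0.
Assume L_j = 2·(-3)^j − 2 for some j ≥ 0.
Then L_{j+1} = -3L_j − 8 = -3·(2·(-3)^j − 2) − 8 = -6·(-3)^j + 6 − 8 = 2·(-3)^{j+1} − 2.
So the formula holds for j+1, and by induction L_n = 2·(-3)^n − 2 for all n ≥ 0.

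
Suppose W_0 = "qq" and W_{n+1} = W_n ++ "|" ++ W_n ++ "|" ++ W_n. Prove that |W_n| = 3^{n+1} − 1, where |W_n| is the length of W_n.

Base case: |W_0| = 2, and 3^{0+1} − 1 = 2.
Assume |W_j| = 3^{j+1} − 1.
Then |W_{j+1}| = 3|W_j| + 2 = 3(3^{j+1} − 1) + 2 = 3^{j+2} − 3 + 2 = 3^{j+2} − 1.
So the formula holds for j+1, and by induction |W_n| = 3^{n+1} − 1 for all n ≥ 0.

|W_n| = 3^{n+1} − 1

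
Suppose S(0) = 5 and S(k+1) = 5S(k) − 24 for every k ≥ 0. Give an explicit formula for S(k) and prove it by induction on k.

Claim: S(k) = -5^k + 6.

Base case: S(0) = 5, and -5^0 + 6 = -1 + 6 = 5.
Assume S(r) = -5^r + 6 for some r ≥ 0.
Then S(r+1) = 5S(r) − 24 = 5·(-5^r + 6) − 24 = -5^{r+1} + 30 − 24 = -5^{r+1} + 6.
By induction, S(k) = -5^k + 6 for all k ≥ 0.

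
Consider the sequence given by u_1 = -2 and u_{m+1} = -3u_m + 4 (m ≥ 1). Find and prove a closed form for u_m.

Claim: u_m = (-3)^m + 1.

Base case: u_1 = -2, and (-3)^1 + 1 = -3 + 1 = -2.
Assume u_k = (-3)^k + 1 for some k ≥ 1.
Then u_{k+1} = -3u_k + 4 = -3·((-3)^k + 1) + 4 = -3·(-3)^k − 3 + 4 = (-3)^{k+1} + 1.
So the formula holds for k+1, and by induction u_m = (-3)^m + 1 for all m ≥ 1.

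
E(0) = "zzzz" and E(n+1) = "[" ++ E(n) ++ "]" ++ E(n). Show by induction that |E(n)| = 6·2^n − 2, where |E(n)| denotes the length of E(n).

Base case: |E(0)| = 4, and 6·2^0 − 2 = 4.
Assume |E(k)| = 6·2^k − 2.
Then |E(k+1)| = 1 + |E(k)| + 1 + |E(k)| = 2|E(k)| + 2 = 2(6·2^k − 2) + 2 = 6·2^{k+1} − 4 + 2 = 6·2^{k+1} − 2.
Hence |E(n)| = 6·2^n − 2 for every n ≥ 0, by induction.

|E(n)| = 6·2^n − 2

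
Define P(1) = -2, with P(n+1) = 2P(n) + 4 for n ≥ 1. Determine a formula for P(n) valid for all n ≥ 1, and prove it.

Claim: P(n) = 2^n − 4.

Base case: P(1) = -2, and 2^1 − 4 = 2 − 4 = -2.
Assume P(k) = 2^k − 4 for some k ≥ 1.
Then P(k+1) = 2P(k) + 4 = 2·(2^k − 4) + 4 = 2^{k+1} − 8 + 4 = 2^{k+1} − 4.
This completes the inductive step, so P(n) = 2^n − 4 for all n ≥ 1.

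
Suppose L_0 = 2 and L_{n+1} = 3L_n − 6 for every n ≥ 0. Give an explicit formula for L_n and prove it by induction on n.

Claim: L_n = -3^n + 3.

Base case: L_0 = 2, and -3^0 + 3 = -1 + 3 = 2.
Assume L_r = -3^r + 3 for some r ≥ 0.
Then L_{r+1} = 3L_r − 6 = 3·(-3^r + 3) − 6 = -3^{r+1} + 9 − 6 = -3^{r+1} + 3.
This completes the inductive step, so L_n = -3^n + 3 for all n ≥ 0.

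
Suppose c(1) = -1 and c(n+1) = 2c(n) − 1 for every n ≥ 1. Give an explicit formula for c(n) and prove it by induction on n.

Claim: c(n) = -2^n + 1.

Base case: c(1) = -1, and -2^1 + 1 = -2 + 1 = -1.
Assume c(m) = -2^m + 1 for some m ≥ 1.
Then c(m+1) = 2c(m) − 1 = 2·(-2^m + 1) − 1 = -2^{m+1} + 2 − 1 = -2^{m+1} + 1.
So the formula holds for m+1, and by induction c(n) = -2^n + 1 for all n ≥ 1.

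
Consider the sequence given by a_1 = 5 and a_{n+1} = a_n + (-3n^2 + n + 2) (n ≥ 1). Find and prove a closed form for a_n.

Claim: a_n = -n^3 + 2n^2 + n + 3.

Base case: a_1 = 5, and -1^3 + 2·1^2 + 1 + 3 = 5.
Assume a_k = -k^3 + 2k^2 + k + 3.
Then a_{k+1} = a_k + (-3k^2 + k + 2) = (-k^3 + 2k^2 + k + 3) + (-3k^2 + k + 2) = -k^3 − k^2 + 2k + 5,
and -(k+1)^3 + 2·(k+1)^2 + (k+1) + 3 = -k^3 − k^2 + 2k + 5.
Hence a_n = -n^3 + 2n^2 + n + 3 for every n ≥ 1, by induction.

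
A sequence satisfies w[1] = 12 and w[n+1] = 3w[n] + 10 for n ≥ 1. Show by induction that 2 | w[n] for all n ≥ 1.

Base case: w[1] = 12 = 2·6, so 2 | w[1].
Assume 2 | w[k], so w[k] = 2t for some integer t.
Then w[k+1] = 3w[k] + 10 = 3·(2t) + 10 = 2(3t + 5), so 2 | w[k+1].
By induction, 2 | w[n] for all n ≥ 1.

2 | w[n]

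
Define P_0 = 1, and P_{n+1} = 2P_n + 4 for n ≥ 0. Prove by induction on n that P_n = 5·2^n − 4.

Base case: P_0 = 1, and 5·2^0 − 4 = 5 − 4 = 1.
Assume P_m = 5·2^m − 4 for some m ≥ 0.
Then P_{m+1} = 2P_m + 4 = 2·(5·2^m − 4) + 4 = 10·2^m − 8 + 4 = 5·2^{m+1} − 4.
By induction, P_n = 5·2^n − 4 for all n ≥ 0.

P_n = 5·2^n − 4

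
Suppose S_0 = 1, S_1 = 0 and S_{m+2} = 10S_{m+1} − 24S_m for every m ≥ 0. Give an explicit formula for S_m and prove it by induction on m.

Claim: S_m = 3·4^m − 2·6^m.

Base cases: S_0 = 1 and 3·4^0 − 2·6^0 = 1; S_1 = 0 and 3·4^1 − 2·6^1 = 0.
Assume S_j = 3·4^j − 2·6^j for all 0 ≤ j ≤ r, where r ≥ 1.
Then S_{r+1} = 10S_r − 24S_{r−1} = 10·(3·4^r − 2·6^r) − 24·(3·4^{r−1} − 2·6^{r−1}) = 3·(10·4 − 24)4^{r−1} − 2·(10·6 − 24)6^{r−1} = 48·4^{r−1} − 72·6^{r−1} = 3·4^{r+1} − 2·6^{r+1}.
By strong induction, S_m = 3·4^m − 2·6^m for all m ≥ 0.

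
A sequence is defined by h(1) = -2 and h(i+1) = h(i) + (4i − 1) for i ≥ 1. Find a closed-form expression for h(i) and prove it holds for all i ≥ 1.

Claim: h(i) = 2i^2 − 3i − 1.

Base case: h(1) = -2, and 2·1^2 − 3·1 − 1 = -2.
Assume h(j) = 2j^2 − 3j − 1.
Then h(j+1) = h(j) + (4j − 1) = (2j^2 − 3j − 1) + (4j − 1) = 2j^2 + j − 2,
and 2·(j+1)^2 − 3·(j+1) − 1 = 2j^2 + j − 2.
This completes the inductive step, so h(i) = 2i^2 − 3i − 1 for all i ≥ 1.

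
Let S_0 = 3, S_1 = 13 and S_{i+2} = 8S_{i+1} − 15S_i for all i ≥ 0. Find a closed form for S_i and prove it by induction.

Claim: S_i = 3^i + 2·5^i.

Base cases: S_0 = 3 and 3^0 + 2·5^0 = 3; S_1 = 13 and 3^1 + 2·5^1 = 13.
Assume S_j = 3^j + 2·5^j for all 0 ≤ j ≤ r, where r ≥ 1.
Then S_{r+1} = 8S_r − 15S_{r−1} = 8·(3^r + 2·5^r) − 15·(3^{r−1} + 2·5^{r−1}) = (8·3 − 15)3^{r−1} + 2·(8·5 − 15)5^{r−1} = 9·3^{r−1} + 50·5^{r−1} = 3^{r+1} + 2·5^{r+1}.
Hence S_i = 3^i + 2·5^i for every i ≥ 0, by strong induction.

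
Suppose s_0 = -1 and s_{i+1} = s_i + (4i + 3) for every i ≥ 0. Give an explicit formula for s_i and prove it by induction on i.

Claim: s_i = 2i^2 + i − 1.

Base case: s_0 = -1, and 2·0^2 + 0 − 1 = -1.
Assume s_r = 2r^2 + r − 1.
Then s_{r+1} = s_r + (4r + 3) = (2r^2 + r − 1) + (4r + 3) = 2r^2 + 5r + 2,
and 2·(r+1)^2 + (r+1) − 1 = 2r^2 + 5r + 2.
By induction, s_i = 2i^2 + i − 1 for all i ≥ 0.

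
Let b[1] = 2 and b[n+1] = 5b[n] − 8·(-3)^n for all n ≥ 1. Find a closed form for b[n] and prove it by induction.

Claim: b[n] = 5^n + (-3)^n.

Base case: b[1] = 2, and 5^1 + (-3)^1 = 5 − 3 = 2.
Assume b[r] = 5^r + (-3)^r for some r ≥ 1.
Then b[r+1] = 5b[r] − 8·(-3)^r = 5·(5^r + (-3)^r) − 8·(-3)^r = 5^{r+1} + 5·(-3)^r − 8·(-3)^r = 5^{r+1} − 3·(-3)^r = 5^{r+1} + (-3)^{r+1}.
This completes the inductive step, so b[n] = 5^n + (-3)^n for all n ≥ 1.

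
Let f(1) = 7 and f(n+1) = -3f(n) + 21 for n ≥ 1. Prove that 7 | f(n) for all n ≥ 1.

Base case: f(1) = 7 = 7·1, so 7 | f(1).
Assume 7 | f(k), so f(k) = 7t for some integer t.
Then f(k+1) = -3f(k) + 21 = -3·(7t) + 21 = 7(-3t + 3), so 7 | f(k+1).
So the property holds for k+1, and by induction 7 | f(n) for all n ≥ 1.

7 | f(n)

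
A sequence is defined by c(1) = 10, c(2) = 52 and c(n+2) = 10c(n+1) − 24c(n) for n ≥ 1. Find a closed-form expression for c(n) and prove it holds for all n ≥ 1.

Claim: c(n) = 6^n + 4^n.

Base cases: c(1) = 10 and 6^1 + 4^1 = 10; c(2) = 52 and 6^2 + 4^2 = 52.
Assume c(j) = 6^j + 4^j for all 1 ≤ j ≤ m, where m ≥ 2.
Then c(m+1) = 10c(m) − 24c(m−1) = 10·(6^m + 4^m) − 24·(6^{m−1} + 4^{m−1}) = (10·6 − 24)6^{m−1} + (10·4 − 24)4^{m−1} = 36·6^{m−1} + 16·4^{m−1} = 6^{m+1} + 4^{m+1}.
By strong induction, c(n) = 6^n + 4^n for all n ≥ 1.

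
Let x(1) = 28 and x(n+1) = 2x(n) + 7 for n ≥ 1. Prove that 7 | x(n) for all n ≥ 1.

Base case: x(1) = 28 = 7·4, so 7 | x(1).
Assume 7 | x(m), so x(m) = 7t for some integer t.
Then x(m+1) = 2x(m) + 7 = 2·(7t) + 7 = 7(2t + 1), so 7 | x(m+1).
This completes the inductive step, so 7 | x(n) for all n ≥ 1.

7 | x(n)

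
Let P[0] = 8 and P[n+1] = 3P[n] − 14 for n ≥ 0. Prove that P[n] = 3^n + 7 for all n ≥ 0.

Base case: P[0] = 8, and 3^0 + 7 = 1 + 7 = 8.
Assume P[j] = 3^j + 7 for some j ≥ 0.
Then P[j+1] = 3P[j] − 14 = 3·(3^j + 7) − 14 = 3^{j+1} + 21 − 14 = 3^{j+1} + 7.
By induction, P[n] = 3^n + 7 for all n ≥ 0.

P[n] = 3^n + 7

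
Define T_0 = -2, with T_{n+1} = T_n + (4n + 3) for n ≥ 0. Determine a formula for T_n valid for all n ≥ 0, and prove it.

Claim: T_n = 2n^2 + n − 2.

Base case: T_0 = -2, and 2·0^2 + 0 − 2 = -2.
Assume T_m = 2m^2 + m − 2.
Then T_{m+1} = T_m + (4m + 3) = (2m^2 + m − 2) + (4m + 3) = 2m^2 + 5m + 1,
and 2·(m+1)^2 + (m+1) − 2 = 2m^2 + 5m + 1.
By induction, T_n = 2n^2 + n − 2 for all n ≥ 0.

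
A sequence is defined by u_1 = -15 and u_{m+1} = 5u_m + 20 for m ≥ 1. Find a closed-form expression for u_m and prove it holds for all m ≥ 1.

Claim: u_m = -2·5^m − 5.

Base case: u_1 = -15, and -2·5^1 − 5 = -10 − 5 = -15.
Assume u_j = -2·5^j − 5 for some j ≥ 1.
Then u_{j+1} = 5u_j + 20 = 5·(-2·5^j − 5) + 20 = -10·5^j − 25 + 20 = -2·5^{j+1} − 5.
This completes the inductive step, so u_m = -2·5^m − 5 for all m ≥ 1.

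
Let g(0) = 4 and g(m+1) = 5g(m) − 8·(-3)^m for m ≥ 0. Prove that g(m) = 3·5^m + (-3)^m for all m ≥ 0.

Base case: g(0) = 4, and 3·5^0 + (-3)^0 = 3 + 1 = 4.
Assume g(r) = 3·5^r + (-3)^r for some r ≥ 0.
Then g(r+1) = 5g(r) − 8·(-3)^r = 5·(3·5^r + (-3)^r) − 8·(-3)^r = 3·5^{r+1} + 5·(-3)^r − 8·(-3)^r = 3·5^{r+1} − 3·(-3)^r = 3·5^{r+1} + (-3)^{r+1}.
This completes the inductive step, so g(m) = 3·5^m + (-3)^m for all m ≥ 0.

g(m) = 3·5^m + (-3)^m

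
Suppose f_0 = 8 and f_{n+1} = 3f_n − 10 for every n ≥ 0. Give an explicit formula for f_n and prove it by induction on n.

Claim: f_n = 3^{n+1} + 5.

Base case: f_0 = 8, and 3^{0+1} + 5 = 3 + 5 = 8.
Assume f_r = 3^{r+1} + 5 for some r ≥ 0.
Then f_{r+1} = 3f_r − 10 = 3·(3^{r+1} + 5) − 10 = 3^{r+2} + 15 − 10 = 3^{r+2} + 5.
By induction, f_n = 3^{n+1} + 5 for all n ≥ 0.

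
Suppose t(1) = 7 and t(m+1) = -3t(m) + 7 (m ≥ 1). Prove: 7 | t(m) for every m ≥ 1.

Base case: t(1) = 7 = 7·1, so 7 | t(1).
Assume 7 | t(j), so t(j) = 7s for some integer s.
Then t(j+1) = -3t(j) + 7 = -3·(7s) + 7 = 7(-3s + 1), so 7 | t(j+1).
So the property holds for j+1, and by induction 7 | t(m) for all m ≥ 1.

7 | t(m)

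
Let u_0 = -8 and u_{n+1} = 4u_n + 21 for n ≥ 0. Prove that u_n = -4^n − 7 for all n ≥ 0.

Base case: u_0 = -8, and -4^0 − 7 = -1 − 7 = -8.
Assume u_j = -4^j − 7 for some j ≥ 0.
Then u_{j+1} = 4u_j + 21 = 4·(-4^j − 7) + 21 = -4^{j+1} − 28 + 21 = -4^{j+1} − 7.
By induction, u_n = -4^n − 7 for all n ≥ 0.

u_n = -4^n − 7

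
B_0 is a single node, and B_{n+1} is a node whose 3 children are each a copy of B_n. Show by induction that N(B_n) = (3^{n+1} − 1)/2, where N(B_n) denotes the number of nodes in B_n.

Base case: N(B_0) = 1, and (3^{0+1} − 1)/2 = 1.
Assume N(B_k) = (3^{k+1} − 1)/2.
Then N(B_{k+1}) = 1 + 3N(B_k) = 1 + 3·(3^{k+1} − 1)/2 = 1 + (3^{k+2} − 3)/2 = (2 + 3^{k+2} − 3)/2 = (3^{k+2} − 1)/2.
Hence N(B_n) = (3^{n+1} − 1)/2 for every n ≥ 0, by induction.

N(B_n) = (3^{n+1} − 1)/2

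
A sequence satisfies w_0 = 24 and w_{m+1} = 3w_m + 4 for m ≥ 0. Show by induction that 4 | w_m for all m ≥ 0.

Base case: w_0 = 24 = 4·6, so 4 | w_0.
Assume 4 | w_k, so w_k = 4t for some integer t.
Then w_{k+1} = 3w_k + 4 = 3·(4t) + 4 = 4(3t + 1), so 4 | w_{k+1}.
So the property holds for k+1, and by induction 4 | w_m for all m ≥ 0.

4 | w_m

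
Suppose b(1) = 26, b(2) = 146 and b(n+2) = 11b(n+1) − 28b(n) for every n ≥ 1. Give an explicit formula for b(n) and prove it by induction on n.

Claim: b(n) = 3·4^n + 2·7^n.

Base cases: b(1) = 26 and 3·4^1 + 2·7^1 = 26; b(2) = 146 and 3·4^2 + 2·7^2 = 146.
Assume b(j) = 3·4^j + 2·7^j for all 1 ≤ j ≤ k, where k ≥ 2.
Then b(k+1) = 11b(k) − 28b(k−1) = 11·(3·4^k + 2·7^k) − 28·(3·4^{k−1} + 2·7^{k−1}) = 3·(11·4 − 28)4^{k−1} + 2·(11·7 − 28)7^{k−1} = 48·4^{k−1} + 98·7^{k−1} = 3·4^{k+1} + 2·7^{k+1}.
This completes the inductive step, so b(n) = 3·4^n + 2·7^n for all n ≥ 1.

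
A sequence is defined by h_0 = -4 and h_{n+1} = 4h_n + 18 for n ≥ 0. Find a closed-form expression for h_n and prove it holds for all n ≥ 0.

Claim: h_n = 2·4^n − 6.

Base case: h_0 = -4, and 2·4^0 − 6 = 2 − 6 = -4.
Assume h_r = 2·4^r − 6 for some r ≥ 0.
Then h_{r+1} = 4h_r + 18 = 4·(2·4^r − 6) + 18 = 8·4^r − 24 + 18 = 2·4^{r+1} − 6.
Hence h_n = 2·4^n − 6 for every n ≥ 0, by induction.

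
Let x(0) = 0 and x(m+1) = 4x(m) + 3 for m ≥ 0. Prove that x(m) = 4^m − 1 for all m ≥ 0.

Base case: x(0) = 0, and 4^0 − 1 = 1 − 1 = 0.
Assume x(j) = 4^j − 1 for some j ≥ 0.
Then x(j+1) = 4x(j) + 3 = 4·(4^j − 1) + 3 = 4^{j+1} − 4 + 3 = 4^{j+1} − 1.
This completes the inductive step, so x(m) = 4^m − 1 for all m ≥ 0.

x(m) = 4^m − 1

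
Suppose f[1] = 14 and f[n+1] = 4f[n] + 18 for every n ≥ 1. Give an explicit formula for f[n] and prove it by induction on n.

Claim: f[n] = 5·4^n − 6.

Base case: f[1] = 14, and 5·4^1 − 6 = 20 − 6 = 14.
Assume f[j] = 5·4^j − 6 for some j ≥ 1.
Then f[j+1] = 4f[j] + 18 = 4·(5·4^j − 6) + 18 = 20·4^j − 24 + 18 = 5·4^{j+1} − 6.
Hence f[n] = 5·4^n − 6 for every n ≥ 1, by induction.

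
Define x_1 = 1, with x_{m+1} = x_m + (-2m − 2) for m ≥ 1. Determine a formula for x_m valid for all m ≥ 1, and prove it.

Claim: x_m = -m^2 − m + 3.

Base case: x_1 = 1, and -1^2 − 1 + 3 = 1.
Assume x_r = -r^2 − r + 3.
Then x_{r+1} = x_r + (-2r − 2) = (-r^2 − r + 3) + (-2r − 2) = -r^2 − 3r + 1,
and -(r+1)^2 − (r+1) + 3 = -r^2 − 3r + 1.
By induction, x_m = -m^2 − m + 3 for all m ≥ 1.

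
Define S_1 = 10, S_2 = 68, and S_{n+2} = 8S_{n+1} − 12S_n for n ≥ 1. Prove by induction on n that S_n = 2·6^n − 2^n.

Base cases: S_1 = 10 and 2·6^1 − 2^1 = 10; S_2 = 68 and 2·6^2 − 2^2 = 68.
Assume S_i = 2·6^i − 2^i for all 1 ≤ i ≤ j, where j ≥ 2.
Then S_{j+1} = 8S_j − 12S_{j−1} = 8·(2·6^j − 2^j) − 12·(2·6^{j−1} − 2^{j−1}) = 2·(8·6 − 12)6^{j−1} − (8·2 − 12)2^{j−1} = 72·6^{j−1} − 4·2^{j−1} = 2·6^{j+1} − 2^{j+1}.
By strong induction, S_n = 2·6^n − 2^n for all n ≥ 1.

S_n = 2·6^n − 2^n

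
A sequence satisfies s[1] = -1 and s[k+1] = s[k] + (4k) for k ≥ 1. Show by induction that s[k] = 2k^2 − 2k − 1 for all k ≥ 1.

Base case: s[1] = -1, and 2·1^2 − 2·1 − 1 = -1.
Assume s[m] = 2m^2 − 2m − 1.
Then s[m+1] = s[m] + (4m) = (2m^2 − 2m − 1) + (4m) = 2m^2 + 2m − 1,
and 2·(m+1)^2 − 2·(m+1) − 1 = 2m^2 + 2m − 1.
By induction, s[k] = 2k^2 − 2k − 1 for all k ≥ 1.

s[k] = 2k^2 − 2k − 1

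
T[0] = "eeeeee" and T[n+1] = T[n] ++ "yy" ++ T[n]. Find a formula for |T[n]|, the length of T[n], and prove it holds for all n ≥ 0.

Claim: |T[n]| = 2^{n+3} − 2.

Base case: |T[0]| = 6, and 2^{0+3} − 2 = 6.
Assume |T[k]| = 2^{k+3} − 2.
Then |T[k+1]| = |T[k]| + 2 + |T[k]| = 2|T[k]| + 2 = 2(2^{k+3} − 2) + 2 = 2^{k+1+3} − 4 + 2 = 2^{k+1+3} − 2.
So the formula holds for k+1, and by induction |T[n]| = 2^{n+3} − 2 for all n ≥ 0.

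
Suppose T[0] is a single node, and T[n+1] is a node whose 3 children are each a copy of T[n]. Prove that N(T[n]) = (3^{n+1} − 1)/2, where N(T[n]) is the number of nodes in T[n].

Base case: N(T[0]) = 1, and (3^{0+1} − 1)/2 = 1.
Assume N(T[j]) = (3^{j+1} − 1)/2.
Then N(T[j+1]) = 1 + 3N(T[j]) = 1 + 3·(3^{j+1} − 1)/2 = 1 + (3^{j+2} − 3)/2 = (2 + 3^{j+2} − 3)/2 = (3^{j+2} − 1)/2.
Hence N(T[n]) = (3^{n+1} − 1)/2 for every n ≥ 0, by induction.

N(T[n]) = (3^{n+1} − 1)/2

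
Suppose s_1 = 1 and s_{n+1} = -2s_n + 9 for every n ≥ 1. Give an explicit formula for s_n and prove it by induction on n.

Claim: s_n = (-2)^n + 3.

Base case: s_1 = 1, and (-2)^1 + 3 = -2 + 3 = 1.
Assume s_m = (-2)^m + 3 for some m ≥ 1.
Then s_{m+1} = -2s_m + 9 = -2·((-2)^m + 3) + 9 = -2·(-2)^m − 6 + 9 = (-2)^{m+1} + 3.
This completes the inductive step, so s_n = (-2)^n + 3 for all n ≥ 1.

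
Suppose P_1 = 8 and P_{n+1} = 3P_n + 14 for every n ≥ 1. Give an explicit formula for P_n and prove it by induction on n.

Claim: P_n = 5·3^n − 7.

Base case: P_1 = 8, and 5·3^1 − 7 = 15 − 7 = 8.
Assume P_j = 5·3^j − 7 for some j ≥ 1.
Then P_{j+1} = 3P_j + 14 = 3·(5·3^j − 7) + 14 = 15·3^j − 21 + 14 = 5·3^{j+1} − 7.
So the formula holds for j+1, and by induction P_n = 5·3^n − 7 for all n ≥ 1.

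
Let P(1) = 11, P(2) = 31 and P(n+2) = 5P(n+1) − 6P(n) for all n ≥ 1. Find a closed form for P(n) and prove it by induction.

Claim: P(n) = 3·3^n + 2^n.

Base cases: P(1) = 11 and 3·3^1 + 2^1 = 11; P(2) = 31 and 3·3^2 + 2^2 = 31.
Assume P(j) = 3·3^j + 2^j for all 1 ≤ j ≤ m, where m ≥ 2.
Then P(m+1) = 5P(m) − 6P(m−1) = 5·(3·3^m + 2^m) − 6·(3·3^{m−1} + 2^{m−1}) = 3·(5·3 − 6)3^{m−1} + (5·2 − 6)2^{m−1} = 27·3^{m−1} + 4·2^{m−1} = 3·3^{m+1} + 2^{m+1}.
This completes the inductive step, so P(n) = 3·3^n + 2^n for all n ≥ 1.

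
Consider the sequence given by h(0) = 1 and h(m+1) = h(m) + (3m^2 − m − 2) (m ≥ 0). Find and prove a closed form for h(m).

Claim: h(m) = m^3 − 2m^2 − m + 1.

Base case: h(0) = 1, and 0^3 − 2·0^2 − 0 + 1 = 1.
Assume h(r) = r^3 − 2r^2 − r + 1.
Then h(r+1) = h(r) + (3r^2 − r − 2) = (r^3 − 2r^2 − r + 1) + (3r^2 − r − 2) = r^3 + r^2 − 2r − 1,
and (r+1)^3 − 2·(r+1)^2 − (r+1) + 1 = r^3 + r^2 − 2r − 1.
Hence h(m) = m^3 − 2m^2 − m + 1 for every m ≥ 0, by induction.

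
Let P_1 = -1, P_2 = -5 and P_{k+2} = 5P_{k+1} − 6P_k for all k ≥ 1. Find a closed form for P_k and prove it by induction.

Claim: P_k = 2^k − 3^k.

Base cases: P_1 = -1 and 2^1 − 3^1 = -1; P_2 = -5 and 2^2 − 3^2 = -5.
Assume P_j = 2^j − 3^j for all 1 ≤ j ≤ m, where m ≥ 2.
Then P_{m+1} = 5P_m − 6P_{m−1} = 5·(2^m − 3^m) − 6·(2^{m−1} − 3^{m−1}) = (5·2 − 6)2^{m−1} − (5·3 − 6)3^{m−1} = 4·2^{m−1} − 9·3^{m−1} = 2^{m+1} − 3^{m+1}.
By strong induction, P_k = 2^k − 3^k for all k ≥ 1.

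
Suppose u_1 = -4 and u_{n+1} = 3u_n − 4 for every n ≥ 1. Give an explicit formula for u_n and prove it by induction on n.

Claim: u_n = -2·3^n + 2.

Base case: u_1 = -4, and -2·3^1 + 2 = -6 + 2 = -4.
Assume u_k = -2·3^k + 2 for some k ≥ 1.
Then u_{k+1} = 3u_k − 4 = 3·(-2·3^k + 2) − 4 = -6·3^k + 6 − 4 = -2·3^{k+1} + 2.
So the formula holds for k+1, and by induction u_n = -2·3^n + 2 for all n ≥ 1.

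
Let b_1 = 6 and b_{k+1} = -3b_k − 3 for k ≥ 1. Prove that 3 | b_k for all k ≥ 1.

Base case: b_1 = 6 = 3·2, so 3 | b_1.
Assume 3 | b_r, so b_r = 3t for some integer t.
Then b_{r+1} = -3b_r − 3 = -3·(3t) − 3 = 3(-3t − 1), so 3 | b_{r+1}.
So the property holds for r+1, and by induction 3 | b_k for all k ≥ 1.

3 | b_k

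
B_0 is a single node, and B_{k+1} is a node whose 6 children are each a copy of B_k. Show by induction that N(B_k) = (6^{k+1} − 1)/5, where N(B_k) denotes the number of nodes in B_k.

Base case: N(B_0) = 1, and (6^{0+1} − 1)/5 = 1.
Assume N(B_m) = (6^{m+1} − 1)/5.
Then N(B_{m+1}) = 1 + 6N(B_m) = 1 + 6·(6^{m+1} − 1)/5 = 1 + (6^{m+2} − 6)/5 = (5 + 6^{m+2} − 6)/5 = (6^{m+2} − 1)/5.
Hence N(B_k) = (6^{k+1} − 1)/5 for every k ≥ 0, by induction.

N(B_k) = (6^{k+1} − 1)/5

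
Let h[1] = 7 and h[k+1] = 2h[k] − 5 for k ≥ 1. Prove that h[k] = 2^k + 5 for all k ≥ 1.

Base case: h[1] = 7, and 2^1 + 5 = 2 + 5 = 7.
Assume h[j] = 2^j + 5 for some j ≥ 1.
Then h[j+1] = 2h[j] − 5 = 2·(2^j + 5) − 5 = 2^{j+1} + 10 − 5 = 2^{j+1} + 5.
Hence h[k] = 2^k + 5 for every k ≥ 1, by induction.

h[k] = 2^k + 5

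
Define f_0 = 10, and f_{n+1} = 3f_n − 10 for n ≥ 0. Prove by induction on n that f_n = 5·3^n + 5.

Base case: f_0 = 10, and 5·3^0 + 5 = 5 + 5 = 10.
Assume f_m = 5·3^m + 5 for some m ≥ 0.
Then f_{m+1} = 3f_m − 10 = 3·(5·3^m + 5) − 10 = 15·3^m + 15 − 10 = 5·3^{m+1} + 5.
Hence f_n = 5·3^n + 5 for every n ≥ 0, by induction.

f_n = 5·3^n + 5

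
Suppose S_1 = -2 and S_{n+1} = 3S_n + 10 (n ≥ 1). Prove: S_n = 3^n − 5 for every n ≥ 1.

Base case: S_1 = -2, and 3^1 − 5 = 3 − 5 = -2.
Assume S_r = 3^r − 5 for some r ≥ 1.
Then S_{r+1} = 3S_r + 10 = 3·(3^r − 5) + 10 = 3^{r+1} − 15 + 10 = 3^{r+1} − 5.
This completes the inductive step, so S_n = 3^n − 5 for all n ≥ 1.

S_n = 3^n − 5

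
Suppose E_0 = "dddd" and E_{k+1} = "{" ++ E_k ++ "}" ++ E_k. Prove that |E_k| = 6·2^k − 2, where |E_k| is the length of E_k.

Base case: |E_0| = 4, and 6·2^0 − 2 = 4.
Assume |E_m| = 6·2^m − 2.
Then |E_{m+1}| = 1 + |E_m| + 1 + |E_m| = 2|E_m| + 2 = 2(6·2^m − 2) + 2 = 6·2^{m+1} − 4 + 2 = 6·2^{m+1} − 2.
Hence |E_k| = 6·2^k − 2 for every k ≥ 0, by induction.

|E_k| = 6·2^k − 2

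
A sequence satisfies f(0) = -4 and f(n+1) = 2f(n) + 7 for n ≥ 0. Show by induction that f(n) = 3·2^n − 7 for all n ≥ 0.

Base case: f(0) = -4, and 3·2^0 − 7 = 3 − 7 = -4.
Assume f(r) = 3·2^r − 7 for some r ≥ 0.
Then f(r+1) = 2f(r) + 7 = 2·(3·2^r − 7) + 7 = 6·2^r − 14 + 7 = 3·2^{r+1} − 7.
Hence f(n) = 3·2^n − 7 for every n ≥ 0, by induction.

f(n) = 3·2^n − 7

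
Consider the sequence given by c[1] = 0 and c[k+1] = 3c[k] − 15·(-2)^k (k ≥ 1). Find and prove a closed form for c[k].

Claim: c[k] = 2·3^k + 3·(-2)^k.

Base case: c[1] = 0, and 2·3^1 + 3·(-2)^1 = 6 − 6 = 0.
Assume c[r] = 2·3^r + 3·(-2)^r for some r ≥ 1.
Then c[r+1] = 3c[r] − 15·(-2)^r = 3·(2·3^r + 3·(-2)^r) − 15·(-2)^r = 2·3^{r+1} + 9·(-2)^r − 15·(-2)^r = 2·3^{r+1} − 6·(-2)^r = 2·3^{r+1} + 3·(-2)^{r+1}.
By induction, c[k] = 2·3^k + 3·(-2)^k for all k ≥ 1.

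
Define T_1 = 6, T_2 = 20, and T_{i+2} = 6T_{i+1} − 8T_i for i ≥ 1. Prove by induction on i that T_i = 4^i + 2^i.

Base cases: T_1 = 6 and 4^1 + 2^1 = 6; T_2 = 20 and 4^2 + 2^2 = 20.
Assume T_j = 4^j + 2^j for all 1 ≤ j ≤ r, where r ≥ 2.
Then T_{r+1} = 6T_r − 8T_{r−1} = 6·(4^r + 2^r) − 8·(4^{r−1} + 2^{r−1}) = (6·4 − 8)4^{r−1} + (6·2 − 8)2^{r−1} = 16·4^{r−1} + 4·2^{r−1} = 4^{r+1} + 2^{r+1}.
So the formula holds for r+1, and by strong induction T_i = 4^i + 2^i for all i ≥ 1.

T_i = 4^i + 2^i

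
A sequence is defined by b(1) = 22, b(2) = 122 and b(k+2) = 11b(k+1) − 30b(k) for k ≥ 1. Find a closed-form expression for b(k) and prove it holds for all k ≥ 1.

Claim: b(k) = 2·5^k + 2·6^k.

Base cases: b(1) = 22 and 2·5^1 + 2·6^1 = 22; b(2) = 122 and 2·5^2 + 2·6^2 = 122.
Assume b(i) = 2·5^i + 2·6^i for all 1 ≤ i ≤ j, where j ≥ 2.
Then b(j+1) = 11b(j) − 30b(j−1) = 11·(2·5^j + 2·6^j) − 30·(2·5^{j−1} + 2·6^{j−1}) = 2·(11·5 − 30)5^{j−1} + 2·(11·6 − 30)6^{j−1} = 50·5^{j−1} + 72·6^{j−1} = 2·5^{j+1} + 2·6^{j+1}.
By strong induction, b(k) = 2·5^k + 2·6^k for all k ≥ 1.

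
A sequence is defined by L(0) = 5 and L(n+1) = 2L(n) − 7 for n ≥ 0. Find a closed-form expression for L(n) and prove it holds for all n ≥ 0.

Claim: L(n) = -2^{n+1} + 7.

Base case: L(0) = 5, and -2^{0+1} + 7 = -2 + 7 = 5.
Assume L(j) = -2^{j+1} + 7 for some j ≥ 0.
Then L(j+1) = 2L(j) − 7 = 2·(-2^{j+1} + 7) − 7 = -2^{j+2} + 14 − 7 = -2^{j+2} + 7.
So the formula holds for j+1, and by induction L(n) = -2^{n+1} + 7 for all n ≥ 0.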